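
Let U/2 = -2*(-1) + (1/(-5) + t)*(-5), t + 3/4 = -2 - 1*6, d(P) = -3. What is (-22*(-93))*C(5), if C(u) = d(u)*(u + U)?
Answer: -604593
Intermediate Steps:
t = -35/4 (t = -¾ + (-2 - 1*6) = -¾ + (-2 - 6) = -¾ - 8 = -35/4 ≈ -8.7500)
U = 187/2 (U = 2*(-2*(-1) + (1/(-5) - 35/4)*(-5)) = 2*(2 + (-⅕ - 35/4)*(-5)) = 2*(2 - 179/20*(-5)) = 2*(2 + 179/4) = 2*(187/4) = 187/2 ≈ 93.500)
C(u) = -561/2 - 3*u (C(u) = -3*(u + 187/2) = -3*(187/2 + u) = -561/2 - 3*u)
(-22*(-93))*C(5) = (-22*(-93))*(-561/2 - 3*5) = 2046*(-561/2 - 15) = 2046*(-591/2) = -604593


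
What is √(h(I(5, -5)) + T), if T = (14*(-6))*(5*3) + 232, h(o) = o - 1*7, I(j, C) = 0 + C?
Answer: 4*I*√65 ≈ 32.249*I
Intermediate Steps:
I(j, C) = C
h(o) = -7 + o (h(o) = o - 7 = -7 + o)
T = -1028 (T = -84*15 + 232 = -1260 + 232 = -1028)
√(h(I(5, -5)) + T) = √((-7 - 5) - 1028) = √(-12 - 1028) = √(-1040) = 4*I*√65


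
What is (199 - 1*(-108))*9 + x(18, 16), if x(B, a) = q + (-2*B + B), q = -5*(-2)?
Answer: 2755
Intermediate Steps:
q = 10
x(B, a) = 10 - B (x(B, a) = 10 + (-2*B + B) = 10 - B)
(199 - 1*(-108))*9 + x(18, 16) = (199 - 1*(-108))*9 + (10 - 1*18) = (199 + 108)*9 + (10 - 18) = 307*9 - 8 = 2763 - 8 = 2755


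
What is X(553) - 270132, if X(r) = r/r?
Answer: -270131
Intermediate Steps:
X(r) = 1
X(553) - 270132 = 1 - 270132 = -270131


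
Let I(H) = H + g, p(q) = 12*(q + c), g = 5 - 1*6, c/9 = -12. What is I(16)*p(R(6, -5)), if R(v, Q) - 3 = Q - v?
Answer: -20880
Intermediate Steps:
c = -108 (c = 9*(-12) = -108)
g = -1 (g = 5 - 6 = -1)
R(v, Q) = 3 + Q - v (R(v, Q) = 3 + (Q - v) = 3 + Q - v)
p(q) = -1296 + 12*q (p(q) = 12*(q - 108) = 12*(-108 + q) = -1296 + 12*q)
I(H) = -1 + H (I(H) = H - 1 = -1 + H)
I(16)*p(R(6, -5)) = (-1 + 16)*(-1296 + 12*(3 - 5 - 1*6)) = 15*(-1296 + 12*(3 - 5 - 6)) = 15*(-1296 + 12*(-8)) = 15*(-1296 - 96) = 15*(-1392) = -20880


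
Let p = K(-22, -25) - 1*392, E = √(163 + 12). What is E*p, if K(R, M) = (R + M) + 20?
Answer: -2095*√7 ≈ -5542.9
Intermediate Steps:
K(R, M) = 20 + M + R (K(R, M) = (M + R) + 20 = 20 + M + R)
E = 5*√7 (E = √175 = 5*√7 ≈ 13.229)
p = -419 (p = (20 - 25 - 22) - 1*392 = -27 - 392 = -419)
E*p = (5*√7)*(-419) = -2095*√7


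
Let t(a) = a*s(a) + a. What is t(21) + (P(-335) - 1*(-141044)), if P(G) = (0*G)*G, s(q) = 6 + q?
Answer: 141632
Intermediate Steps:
P(G) = 0 (P(G) = 0*G = 0)
t(a) = a + a*(6 + a) (t(a) = a*(6 + a) + a = a + a*(6 + a))
t(21) + (P(-335) - 1*(-141044)) = 21*(7 + 21) + (0 - 1*(-141044)) = 21*28 + (0 + 141044) = 588 + 141044 = 141632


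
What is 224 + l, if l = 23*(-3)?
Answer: 155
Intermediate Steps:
l = -69
224 + l = 224 - 69 = 155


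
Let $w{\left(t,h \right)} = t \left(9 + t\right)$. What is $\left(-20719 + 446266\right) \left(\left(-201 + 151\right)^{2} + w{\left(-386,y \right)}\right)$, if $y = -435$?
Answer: $62990318034$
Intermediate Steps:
$\left(-20719 + 446266\right) \left(\left(-201 + 151\right)^{2} + w{\left(-386,y \right)}\right) = \left(-20719 + 446266\right) \left(\left(-201 + 151\right)^{2} - 386 \left(9 - 386\right)\right) = 425547 \left(\left(-50\right)^{2} - -145522\right) = 425547 \left(2500 + 145522\right) = 425547 \cdot 148022 = 62990318034$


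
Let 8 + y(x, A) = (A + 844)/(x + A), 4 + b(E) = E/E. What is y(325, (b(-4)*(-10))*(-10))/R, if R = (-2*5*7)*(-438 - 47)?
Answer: 172/424375 ≈ 0.00040530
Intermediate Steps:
b(E) = -3 (b(E) = -4 + E/E = -4 + 1 = -3)
y(x, A) = -8 + (844 + A)/(A + x) (y(x, A) = -8 + (A + 844)/(x + A) = -8 + (844 + A)/(A + x))
R = 33950 (R = -10*7*(-485) = -70*(-485) = 33950)
y(325, (b(-4)*(-10))*(-10))/R = ((844 - 8*325 - 7*(-3*(-10))*(-10))/(-3*(-10)*(-10) + 325))/33950 = ((844 - 2600 - 210*(-10))/(30*(-10) + 325))*(1/33950) = ((844 - 2600 - 7*(-300))/(-300 + 325))*(1/33950) = ((844 - 2600 + 2100)/25)*(1/33950) = ((1/25)*344)*(1/33950) = (344/25)*(1/33950) = 172/424375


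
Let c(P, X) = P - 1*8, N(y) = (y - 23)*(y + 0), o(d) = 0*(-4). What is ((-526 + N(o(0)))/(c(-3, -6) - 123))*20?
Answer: 5260/67 ≈ 78.507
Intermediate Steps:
o(d) = 0
N(y) = y*(-23 + y) (N(y) = (-23 + y)*y = y*(-23 + y))
c(P, X) = -8 + P (c(P, X) = P - 8 = -8 + P)
((-526 + N(o(0)))/(c(-3, -6) - 123))*20 = ((-526 + 0*(-23 + 0))/((-8 - 3) - 123))*20 = ((-526 + 0*(-23))/(-11 - 123))*20 = ((-526 + 0)/(-134))*20 = -526*(-1/134)*20 = (263/67)*20 = 5260/67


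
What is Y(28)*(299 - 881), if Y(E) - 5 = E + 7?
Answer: -23280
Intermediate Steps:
Y(E) = 12 + E (Y(E) = 5 + (E + 7) = 5 + (7 + E) = 12 + E)
Y(28)*(299 - 881) = (12 + 28)*(299 - 881) = 40*(-582) = -23280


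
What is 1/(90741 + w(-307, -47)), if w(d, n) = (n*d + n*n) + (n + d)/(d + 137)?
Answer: 85/9127392 ≈ 9.3126e-6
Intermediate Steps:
w(d, n) = n**2 + d*n + (d + n)/(137 + d) (w(d, n) = (d*n + n**2) + (d + n)/(137 + d) = (n**2 + d*n) + (d + n)/(137 + d) = n**2 + d*n + (d + n)/(137 + d))
1/(90741 + w(-307, -47)) = 1/(90741 + (-307 - 47 + 137*(-47)**2 - 307*(-47)**2 - 47*(-307)**2 + 137*(-307)*(-47))/(137 - 307)) = 1/(90741 + (-307 - 47 + 137*2209 - 307*2209 - 47*94249 + 1976773)/(-170)) = 1/(90741 - (-307 - 47 + 302633 - 678163 - 4429703 + 1976773)/170) = 1/(90741 - 1/170*(-2828814)) = 1/(90741 + 1414407/85) = 1/(9127392/85) = 85/9127392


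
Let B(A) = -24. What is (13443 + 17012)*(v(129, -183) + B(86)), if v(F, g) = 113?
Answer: 2710495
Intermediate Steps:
(13443 + 17012)*(v(129, -183) + B(86)) = (13443 + 17012)*(113 - 24) = 30455*89 = 2710495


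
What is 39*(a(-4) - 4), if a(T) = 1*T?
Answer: -312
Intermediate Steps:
a(T) = T
39*(a(-4) - 4) = 39*(-4 - 4) = 39*(-8) = -312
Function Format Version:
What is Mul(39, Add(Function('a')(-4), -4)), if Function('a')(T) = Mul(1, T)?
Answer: -312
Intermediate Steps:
Function('a')(T) = T
Mul(39, Add(Function('a')(-4), -4)) = Mul(39, Add(-4, -4)) = Mul(39, -8) = -312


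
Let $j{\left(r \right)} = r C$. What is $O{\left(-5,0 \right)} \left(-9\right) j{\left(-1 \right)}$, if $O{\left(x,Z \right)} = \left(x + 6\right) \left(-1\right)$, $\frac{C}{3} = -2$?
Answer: $54$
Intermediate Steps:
$C = -6$ ($C = 3 \left(-2\right) = -6$)
$j{\left(r \right)} = - 6 r$ ($j{\left(r \right)} = r \left(-6\right) = - 6 r$)
$O{\left(x,Z \right)} = -6 - x$ ($O{\left(x,Z \right)} = \left(6 + x\right) \left(-1\right) = -6 - x$)
$O{\left(-5,0 \right)} \left(-9\right) j{\left(-1 \right)} = \left(-6 - -5\right) \left(-9\right) \left(\left(-6\right) \left(-1\right)\right) = \left(-6 + 5\right) \left(-9\right) 6 = \left(-1\right) \left(-9\right) 6 = 9 \cdot 6 = 54$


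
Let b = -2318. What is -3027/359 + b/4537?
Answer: -14565661/1628783 ≈ -8.9427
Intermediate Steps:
-3027/359 + b/4537 = -3027/359 - 2318/4537 = -14565661/1628783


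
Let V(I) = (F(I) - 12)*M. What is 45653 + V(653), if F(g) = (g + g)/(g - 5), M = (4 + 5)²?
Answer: 179377/4 ≈ 44844.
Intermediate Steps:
M = 81 (M = 9² = 81)
F(g) = 2*g/(-5 + g) (F(g) = (2*g)/(-5 + g) = 2*g/(-5 + g))
V(I) = -972 + 162*I/(-5 + I) (V(I) = (2*I/(-5 + I) - 12)*81 = (-12 + 2*I/(-5 + I))*81 = -972 + 162*I/(-5 + I))
45653 + V(653) = 45653 + 810*(6 - 1*653)/(-5 + 653) = 45653 + 810*(6 - 653)/648 = 45653 + 810*(1/648)*(-647) = 45653 - 3235/4 = 179377/4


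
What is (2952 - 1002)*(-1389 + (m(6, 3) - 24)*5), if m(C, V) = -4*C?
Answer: -3176550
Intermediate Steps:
(2952 - 1002)*(-1389 + (m(6, 3) - 24)*5) = (2952 - 1002)*(-1389 + (-4*6 - 24)*5) = 1950*(-1389 + (-24 - 24)*5) = 1950*(-1389 - 48*5) = 1950*(-1389 - 240) = 1950*(-1629) = -3176550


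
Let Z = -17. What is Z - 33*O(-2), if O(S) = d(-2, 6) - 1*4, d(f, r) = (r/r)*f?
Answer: 181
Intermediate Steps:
d(f, r) = f (d(f, r) = 1*f = f)
O(S) = -6 (O(S) = -2 - 1*4 = -2 - 4 = -6)
Z - 33*O(-2) = -17 - 33*(-6) = -17 + 198 = 181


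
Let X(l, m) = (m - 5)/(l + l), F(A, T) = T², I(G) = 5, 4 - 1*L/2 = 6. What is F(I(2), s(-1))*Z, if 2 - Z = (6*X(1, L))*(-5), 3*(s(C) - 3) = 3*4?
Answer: -6517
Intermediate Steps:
L = -4 (L = 8 - 2*6 = 8 - 12 = -4)
s(C) = 7 (s(C) = 3 + (3*4)/3 = 3 + (⅓)*12 = 3 + 4 = 7)
X(l, m) = (-5 + m)/(2*l) (X(l, m) = (-5 + m)/((2*l)) = (-5 + m)*(1/(2*l)) = (-5 + m)/(2*l))
Z = -133 (Z = 2 - 6*((½)*(-5 - 4)/1)*(-5) = 2 - 6*((½)*1*(-9))*(-5) = 2 - 6*(-9/2)*(-5) = 2 - (-27)*(-5) = 2 - 1*135 = 2 - 135 = -133)
F(I(2), s(-1))*Z = 7²*(-133) = 49*(-133) = -6517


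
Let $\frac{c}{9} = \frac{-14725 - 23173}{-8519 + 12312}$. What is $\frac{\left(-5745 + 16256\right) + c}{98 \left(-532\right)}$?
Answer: $- \frac{39527141}{197751848} \approx -0.19988$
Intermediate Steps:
$c = - \frac{341082}{3793}$ ($c = 9 \frac{-14725 - 23173}{-8519 + 12312} = 9 \left(- \frac{37898}{3793}\right) = - \frac{341082}{3793} \approx -89.924$)
$\frac{\left(-5745 + 16256\right) + c}{98 \left(-532\right)} = \frac{\left(-5745 + 16256\right) - \frac{341082}{3793}}{98 \left(-532\right)} = \frac{10511 - \frac{341082}{3793}}{-52136} = \frac{39527141}{3793} \left(- \frac{1}{52136}\right) = - \frac{39527141}{197751848}$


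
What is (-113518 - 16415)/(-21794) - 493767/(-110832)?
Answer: 4193648709/402578768 ≈ 10.417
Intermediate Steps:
(-113518 - 16415)/(-21794) - 493767/(-110832) = -129933*(-1/21794) - 493767*(-1/110832) = 129933/21794 + 164589/36944 = 4193648709/402578768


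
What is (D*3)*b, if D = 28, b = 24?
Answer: 2016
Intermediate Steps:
(D*3)*b = (28*3)*24 = 84*24 = 2016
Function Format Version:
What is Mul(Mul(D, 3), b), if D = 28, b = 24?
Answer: 2016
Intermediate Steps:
Mul(Mul(D, 3), b) = Mul(Mul(28, 3), 24) = Mul(84, 24) = 2016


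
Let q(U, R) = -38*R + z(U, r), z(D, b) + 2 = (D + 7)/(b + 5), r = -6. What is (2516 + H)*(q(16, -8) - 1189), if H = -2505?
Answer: -10010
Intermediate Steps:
z(D, b) = -2 + (7 + D)/(5 + b) (z(D, b) = -2 + (D + 7)/(b + 5) = -2 + (7 + D)/(5 + b))
q(U, R) = -9 - U - 38*R (q(U, R) = -38*R + (-3 + U - 2*(-6))/(5 - 6) = -38*R + (-3 + U + 12)/(-1) = -38*R - (9 + U) = -38*R + (-9 - U) = -9 - U - 38*R)
(2516 + H)*(q(16, -8) - 1189) = (2516 - 2505)*((-9 - 1*16 - 38*(-8)) - 1189) = 11*((-9 - 16 + 304) - 1189) = 11*(279 - 1189) = 11*(-910) = -10010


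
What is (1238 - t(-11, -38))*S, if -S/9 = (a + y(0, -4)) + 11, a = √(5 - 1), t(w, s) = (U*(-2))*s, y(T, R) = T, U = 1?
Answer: -135954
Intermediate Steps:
t(w, s) = -2*s (t(w, s) = (1*(-2))*s = -2*s)
a = 2 (a = √4 = 2)
S = -117 (S = -9*((2 + 0) + 11) = -9*(2 + 11) = -9*13 = -117)
(1238 - t(-11, -38))*S = (1238 - (-2)*(-38))*(-117) = (1238 - 1*76)*(-117) = (1238 - 76)*(-117) = 1162*(-117) = -135954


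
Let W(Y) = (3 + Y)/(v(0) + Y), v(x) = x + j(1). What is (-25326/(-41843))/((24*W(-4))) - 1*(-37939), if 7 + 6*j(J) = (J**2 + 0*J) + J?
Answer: 12699893419/334744 ≈ 37939.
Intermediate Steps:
j(J) = -7/6 + J/6 + J**2/6 (j(J) = -7/6 + ((J**2 + 0*J) + J)/6 = -7/6 + ((J**2 + 0) + J)/6 = -7/6 + (J**2 + J)/6 = -7/6 + (J + J**2)/6 = -7/6 + (J/6 + J**2/6) = -7/6 + J/6 + J**2/6)
v(x) = -5/6 + x (v(x) = x + (-7/6 + (1/6)*1 + (1/6)*1**2) = x + (-7/6 + 1/6 + (1/6)*1) = x + (-7/6 + 1/6 + 1/6) = x - 5/6 = -5/6 + x)
W(Y) = (3 + Y)/(-5/6 + Y) (W(Y) = (3 + Y)/((-5/6 + 0) + Y) = (3 + Y)/(-5/6 + Y))
(-25326/(-41843))/((24*W(-4))) - 1*(-37939) = (-25326/(-41843))/((24*(6*(3 - 4)/(-5 + 6*(-4))))) - 1*(-37939) = (-25326*(-1/41843))/((24*(6*(-1)/(-5 - 24)))) + 37939 = 25326/(41843*((24*(6*(-1)/(-29))))) + 37939 = 25326/(41843*((24*(6*(-1/29)*(-1))))) + 37939 = 25326/(41843*((24*(6/29)))) + 37939 = 25326/(41843*(144/29)) + 37939 = (25326/41843)*(29/144) + 37939 = 40803/334744 + 37939 = 12699893419/334744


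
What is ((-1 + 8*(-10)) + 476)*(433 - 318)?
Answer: 45425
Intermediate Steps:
((-1 + 8*(-10)) + 476)*(433 - 318) = ((-1 - 80) + 476)*115 = (-81 + 476)*115 = 395*115 = 45425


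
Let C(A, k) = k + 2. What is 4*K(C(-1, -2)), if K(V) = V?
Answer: 0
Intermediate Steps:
C(A, k) = 2 + k
4*K(C(-1, -2)) = 4*(2 - 2) = 4*0 = 0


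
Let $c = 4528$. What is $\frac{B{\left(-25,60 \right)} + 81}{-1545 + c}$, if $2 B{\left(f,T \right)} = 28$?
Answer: $\frac{5}{157} \approx 0.031847$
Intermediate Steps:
$B{\left(f,T \right)} = 14$ ($B{\left(f,T \right)} = \frac{1}{2} \cdot 28 = 14$)
$\frac{B{\left(-25,60 \right)} + 81}{-1545 + c} = \frac{14 + 81}{-1545 + 4528} = \frac{95}{2983} = 95 \cdot \frac{1}{2983} = \frac{5}{157}$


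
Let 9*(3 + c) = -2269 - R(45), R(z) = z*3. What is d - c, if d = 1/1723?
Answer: 4188622/15507 ≈ 270.11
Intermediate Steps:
d = 1/1723 ≈ 0.00058038
R(z) = 3*z
c = -2431/9 (c = -3 + (-2269 - 3*45)/9 = -3 + (-2269 - 1*135)/9 = -3 + (-2269 - 135)/9 = -3 + (⅑)*(-2404) = -3 - 2404/9 = -2431/9 ≈ -270.11)
d - c = 1/1723 - 1*(-2431/9) = 1/1723 + 2431/9 = 4188622/15507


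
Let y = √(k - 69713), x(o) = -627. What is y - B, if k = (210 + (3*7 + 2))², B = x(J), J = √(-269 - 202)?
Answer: 627 + 8*I*√241 ≈ 627.0 + 124.19*I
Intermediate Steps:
J = I*√471 (J = √(-471) = I*√471 ≈ 21.703*I)
B = -627
k = 54289 (k = (210 + (21 + 2))² = (210 + 23)² = 233² = 54289)
y = 8*I*√241 (y = √(54289 - 69713) = √(-15424) = 8*I*√241 ≈ 124.19*I)
y - B = 8*I*√241 - 1*(-627) = 8*I*√241 + 627 = 627 + 8*I*√241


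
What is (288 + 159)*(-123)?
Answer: -54981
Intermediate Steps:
(288 + 159)*(-123) = 447*(-123) = -54981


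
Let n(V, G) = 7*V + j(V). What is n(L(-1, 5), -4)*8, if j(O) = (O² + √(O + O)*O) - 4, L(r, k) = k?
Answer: 448 + 40*√10 ≈ 574.49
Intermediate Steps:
j(O) = -4 + O² + √2*O^(3/2) (j(O) = (O² + √(2*O)*O) - 4 = (O² + (√2*√O)*O) - 4 = (O² + √2*O^(3/2)) - 4 = -4 + O² + √2*O^(3/2))
n(V, G) = -4 + V² + 7*V + √2*V^(3/2) (n(V, G) = 7*V + (-4 + V² + √2*V^(3/2)) = -4 + V² + 7*V + √2*V^(3/2))
n(L(-1, 5), -4)*8 = (-4 + 5² + 7*5 + √2*5^(3/2))*8 = (-4 + 25 + 35 + √2*(5*√5))*8 = (-4 + 25 + 35 + 5*√10)*8 = (56 + 5*√10)*8 = 448 + 40*√10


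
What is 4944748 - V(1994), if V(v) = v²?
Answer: 968712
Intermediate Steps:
4944748 - V(1994) = 4944748 - 1*1994² = 4944748 - 1*3976036 = 4944748 - 3976036 = 968712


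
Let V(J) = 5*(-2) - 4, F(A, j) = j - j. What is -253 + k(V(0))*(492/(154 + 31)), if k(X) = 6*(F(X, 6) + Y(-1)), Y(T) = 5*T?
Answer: -12313/37 ≈ -332.78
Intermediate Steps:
F(A, j) = 0
V(J) = -14 (V(J) = -10 - 4 = -14)
k(X) = -30 (k(X) = 6*(0 + 5*(-1)) = 6*(0 - 5) = 6*(-5) = -30)
-253 + k(V(0))*(492/(154 + 31)) = -253 - 14760/(154 + 31) = -253 - 14760/185 = -253 - 30*492/185 = -253 - 2952/37 = -12313/37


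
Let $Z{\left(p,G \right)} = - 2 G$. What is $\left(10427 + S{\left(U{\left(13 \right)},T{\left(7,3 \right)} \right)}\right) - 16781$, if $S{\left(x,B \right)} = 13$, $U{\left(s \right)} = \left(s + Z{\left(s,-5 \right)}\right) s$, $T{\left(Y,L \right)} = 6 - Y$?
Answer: $-6341$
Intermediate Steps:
$U{\left(s \right)} = s \left(10 + s\right)$ ($U{\left(s \right)} = \left(s - -10\right) s = \left(s + 10\right) s = \left(10 + s\right) s = s \left(10 + s\right)$)
$\left(10427 + S{\left(U{\left(13 \right)},T{\left(7,3 \right)} \right)}\right) - 16781 = \left(10427 + 13\right) - 16781 = 10440 - 16781 = -6341$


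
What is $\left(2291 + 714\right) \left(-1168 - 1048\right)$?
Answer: $-6659080$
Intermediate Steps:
$\left(2291 + 714\right) \left(-1168 - 1048\right) = 3005 \left(-2216\right) = -6659080$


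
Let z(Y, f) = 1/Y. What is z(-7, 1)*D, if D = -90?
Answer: 90/7 ≈ 12.857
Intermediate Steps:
z(-7, 1)*D = -90/(-7) = -1/7*(-90) = 90/7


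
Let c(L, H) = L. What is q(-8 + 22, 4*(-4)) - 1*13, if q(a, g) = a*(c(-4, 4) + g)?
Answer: -293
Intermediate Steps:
q(a, g) = a*(-4 + g)
q(-8 + 22, 4*(-4)) - 1*13 = (-8 + 22)*(-4 + 4*(-4)) - 1*13 = 14*(-4 - 16) - 13 = 14*(-20) - 13 = -280 - 13 = -293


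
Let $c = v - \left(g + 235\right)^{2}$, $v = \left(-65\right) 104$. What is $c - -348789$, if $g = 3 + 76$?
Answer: $243433$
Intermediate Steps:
$g = 79$
$v = -6760$
$c = -105356$ ($c = -6760 - \left(79 + 235\right)^{2} = -6760 - 314^{2} = -6760 - 98596 = -105356$)
$c - -348789 = -105356 - -348789 = -105356 + 348789 = 243433$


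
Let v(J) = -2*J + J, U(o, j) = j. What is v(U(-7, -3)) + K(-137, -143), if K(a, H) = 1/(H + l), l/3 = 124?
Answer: 688/229 ≈ 3.0044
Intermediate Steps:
l = 372 (l = 3*124 = 372)
K(a, H) = 1/(372 + H) (K(a, H) = 1/(H + 372) = 1/(372 + H))
v(J) = -J
v(U(-7, -3)) + K(-137, -143) = -1*(-3) + 1/(372 - 143) = 3 + 1/229 = 688/229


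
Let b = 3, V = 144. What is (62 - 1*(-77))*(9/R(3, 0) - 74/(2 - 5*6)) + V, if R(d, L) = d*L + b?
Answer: 12997/14 ≈ 928.36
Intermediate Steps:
R(d, L) = 3 + L*d (R(d, L) = d*L + 3 = L*d + 3 = 3 + L*d)
(62 - 1*(-77))*(9/R(3, 0) - 74/(2 - 5*6)) + V = (62 - 1*(-77))*(9/(3 + 0*3) - 74/(2 - 5*6)) + 144 = (62 + 77)*(9/(3 + 0) - 74/(2 - 30)) + 144 = 139*(9/3 - 74/(-28)) + 144 = 139*(9*(1/3) - 74*(-1/28)) + 144 = 139*(3 + 37/14) + 144 = 139*(79/14) + 144 = 10981/14 + 144 = 12997/14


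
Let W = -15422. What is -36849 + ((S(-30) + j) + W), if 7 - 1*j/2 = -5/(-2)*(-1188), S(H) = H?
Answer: -46347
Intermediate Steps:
j = 5954 (j = 14 - 2*(-5/(-2))*(-1188) = 14 - 2*(-5*(-½))*(-1188) = 14 - 5*(-1188) = 14 - 2*(-2970) = 14 + 5940 = 5954)
-36849 + ((S(-30) + j) + W) = -36849 + ((-30 + 5954) - 15422) = -36849 + (5924 - 15422) = -36849 - 9498 = -46347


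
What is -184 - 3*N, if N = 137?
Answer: -595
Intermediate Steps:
-184 - 3*N = -184 - 3*137 = -184 - 411 = -595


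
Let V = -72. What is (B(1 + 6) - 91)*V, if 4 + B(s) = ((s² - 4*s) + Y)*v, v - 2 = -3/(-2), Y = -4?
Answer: 2556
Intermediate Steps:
v = 7/2 (v = 2 - 3/(-2) = 2 - 3*(-½) = 2 + 3/2 = 7/2 ≈ 3.5000)
B(s) = -18 - 14*s + 7*s²/2 (B(s) = -4 + ((s² - 4*s) - 4)*(7/2) = -4 + (-4 + s² - 4*s)*(7/2) = -4 + (-14 - 14*s + 7*s²/2) = -18 - 14*s + 7*s²/2)
(B(1 + 6) - 91)*V = ((-18 - 14*(1 + 6) + 7*(1 + 6)²/2) - 91)*(-72) = ((-18 - 14*7 + (7/2)*7²) - 91)*(-72) = ((-18 - 98 + (7/2)*49) - 91)*(-72) = ((-18 - 98 + 343/2) - 91)*(-72) = (111/2 - 91)*(-72) = -71/2*(-72) = 2556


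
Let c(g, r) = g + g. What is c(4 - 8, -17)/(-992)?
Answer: 1/124 ≈ 0.0080645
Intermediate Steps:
c(g, r) = 2*g
c(4 - 8, -17)/(-992) = (2*(4 - 8))/(-992) = (2*(-4))*(-1/992) = -8*(-1/992) = 1/124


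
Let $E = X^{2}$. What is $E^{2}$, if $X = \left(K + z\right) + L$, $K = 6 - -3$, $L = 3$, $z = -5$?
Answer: $2401$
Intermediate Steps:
$K = 9$ ($K = 6 + 3 = 9$)
$X = 7$ ($X = \left(9 - 5\right) + 3 = 4 + 3 = 7$)
$E = 49$ ($E = 7^{2} = 49$)
$E^{2} = 49^{2} = 2401$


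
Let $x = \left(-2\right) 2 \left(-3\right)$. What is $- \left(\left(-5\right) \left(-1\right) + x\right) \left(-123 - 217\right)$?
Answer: $5780$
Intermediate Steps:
$x = 12$ ($x = \left(-4\right) \left(-3\right) = 12$)
$- \left(\left(-5\right) \left(-1\right) + x\right) \left(-123 - 217\right) = - \left(\left(-5\right) \left(-1\right) + 12\right) \left(-123 - 217\right) = - \left(5 + 12\right) \left(-340\right) = - 17 \left(-340\right) = \left(-1\right) \left(-5780\right) = 5780$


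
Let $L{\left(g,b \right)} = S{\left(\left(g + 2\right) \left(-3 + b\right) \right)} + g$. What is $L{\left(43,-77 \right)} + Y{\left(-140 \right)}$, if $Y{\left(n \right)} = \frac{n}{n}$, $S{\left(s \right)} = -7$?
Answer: $37$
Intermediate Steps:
$Y{\left(n \right)} = 1$
$L{\left(g,b \right)} = -7 + g$
$L{\left(43,-77 \right)} + Y{\left(-140 \right)} = \left(-7 + 43\right) + 1 = 36 + 1 = 37$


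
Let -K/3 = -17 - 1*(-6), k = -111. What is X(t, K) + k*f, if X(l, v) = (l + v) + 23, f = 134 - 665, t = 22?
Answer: 59019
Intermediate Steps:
K = 33 (K = -3*(-17 - 1*(-6)) = -3*(-17 + 6) = -3*(-11) = 33)
f = -531
X(l, v) = 23 + l + v
X(t, K) + k*f = (23 + 22 + 33) - 111*(-531) = 78 + 58941 = 59019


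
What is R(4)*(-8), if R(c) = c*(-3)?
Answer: 96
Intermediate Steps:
R(c) = -3*c
R(4)*(-8) = -3*4*(-8) = -12*(-8) = 96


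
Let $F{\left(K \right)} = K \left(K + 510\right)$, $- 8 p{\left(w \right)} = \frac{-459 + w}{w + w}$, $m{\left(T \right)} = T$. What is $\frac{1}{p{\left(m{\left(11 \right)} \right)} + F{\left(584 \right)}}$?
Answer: $\frac{11}{7027884} \approx 1.5652 \cdot 10^{-6}$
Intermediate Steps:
$p{\left(w \right)} = - \frac{-459 + w}{16 w}$ ($p{\left(w \right)} = - \frac{\left(-459 + w\right) \frac{1}{w + w}}{8} = - \frac{\left(-459 + w\right) \frac{1}{2 w}}{8} = - \frac{\frac{1}{2} \frac{1}{w} \left(-459 + w\right)}{8} = - \frac{-459 + w}{16 w}$)
$F{\left(K \right)} = K \left(510 + K\right)$
$\frac{1}{p{\left(m{\left(11 \right)} \right)} + F{\left(584 \right)}} = \frac{1}{\frac{459 - 11}{16 \cdot 11} + 584 \left(510 + 584\right)} = \frac{1}{\frac{1}{16} \cdot \frac{1}{11} \left(459 - 11\right) + 584 \cdot 1094} = \frac{1}{\frac{1}{16} \cdot \frac{1}{11} \cdot 448 + 638896} = \frac{1}{\frac{28}{11} + 638896} = \frac{1}{\frac{7027884}{11}} = \frac{11}{7027884}$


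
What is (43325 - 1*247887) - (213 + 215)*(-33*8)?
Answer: -91570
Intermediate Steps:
(43325 - 1*247887) - (213 + 215)*(-33*8) = (43325 - 247887) - 428*(-264) = -204562 - 1*(-112992) = -204562 + 112992 = -91570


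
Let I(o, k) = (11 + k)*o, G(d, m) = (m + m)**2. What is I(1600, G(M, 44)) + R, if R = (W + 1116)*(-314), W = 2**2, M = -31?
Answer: 12056320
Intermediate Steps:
G(d, m) = 4*m**2 (G(d, m) = (2*m)**2 = 4*m**2)
W = 4
I(o, k) = o*(11 + k)
R = -351680 (R = (4 + 1116)*(-314) = 1120*(-314) = -351680)
I(1600, G(M, 44)) + R = 1600*(11 + 4*44**2) - 351680 = 1600*(11 + 4*1936) - 351680 = 1600*(11 + 7744) - 351680 = 1600*7755 - 351680 = 12408000 - 351680 = 12056320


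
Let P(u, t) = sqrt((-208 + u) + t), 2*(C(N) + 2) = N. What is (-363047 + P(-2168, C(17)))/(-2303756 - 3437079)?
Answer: 363047/5740835 - I*sqrt(9478)/11481670 ≈ 0.063239 - 8.4792e-6*I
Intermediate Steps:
C(N) = -2 + N/2
P(u, t) = sqrt(-208 + t + u)
(-363047 + P(-2168, C(17)))/(-2303756 - 3437079) = (-363047 + sqrt(-208 + (-2 + (1/2)*17) - 2168))/(-2303756 - 3437079) = (-363047 + sqrt(-208 + (-2 + 17/2) - 2168))/(-5740835) = (-363047 + sqrt(-208 + 13/2 - 2168))*(-1/5740835) = (-363047 + sqrt(-4739/2))*(-1/5740835) = (-363047 + I*sqrt(9478)/2)*(-1/5740835) = 363047/5740835 - I*sqrt(9478)/11481670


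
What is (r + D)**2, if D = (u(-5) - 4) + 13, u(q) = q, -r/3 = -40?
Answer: 15376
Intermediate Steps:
r = 120 (r = -3*(-40) = 120)
D = 4 (D = (-5 - 4) + 13 = -9 + 13 = 4)
(r + D)**2 = (120 + 4)**2 = 124**2 = 15376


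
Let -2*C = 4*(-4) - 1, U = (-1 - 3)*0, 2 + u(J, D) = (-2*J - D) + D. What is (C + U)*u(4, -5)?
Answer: -85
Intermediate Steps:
u(J, D) = -2 - 2*J (u(J, D) = -2 + ((-2*J - D) + D) = -2 + ((-D - 2*J) + D) = -2 - 2*J)
U = 0 (U = -4*0 = 0)
C = 17/2 (C = -(4*(-4) - 1)/2 = -(-16 - 1)/2 = -½*(-17) = 17/2 ≈ 8.5000)
(C + U)*u(4, -5) = (17/2 + 0)*(-2 - 2*4) = 17*(-2 - 8)/2 = (17/2)*(-10) = -85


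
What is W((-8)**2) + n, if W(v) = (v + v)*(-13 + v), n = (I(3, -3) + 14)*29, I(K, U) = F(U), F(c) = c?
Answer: 6847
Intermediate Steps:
I(K, U) = U
n = 319 (n = (-3 + 14)*29 = 11*29 = 319)
W(v) = 2*v*(-13 + v) (W(v) = (2*v)*(-13 + v) = 2*v*(-13 + v))
W((-8)**2) + n = 2*(-8)**2*(-13 + (-8)**2) + 319 = 2*64*(-13 + 64) + 319 = 2*64*51 + 319 = 6528 + 319 = 6847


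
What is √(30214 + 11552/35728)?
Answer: 2*√37664337018/2233 ≈ 173.82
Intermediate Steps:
√(30214 + 11552/35728) = √(30214 + 11552*(1/35728)) = √(30214 + 722/2233) = √(67468584/2233) = 2*√37664337018/2233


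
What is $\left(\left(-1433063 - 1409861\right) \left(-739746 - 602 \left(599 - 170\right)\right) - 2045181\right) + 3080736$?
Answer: $2837250559251$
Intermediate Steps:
$\left(\left(-1433063 - 1409861\right) \left(-739746 - 602 \left(599 - 170\right)\right) - 2045181\right) + 3080736 = \left(- 2842924 \left(-739746 - 258258\right) - 2045181\right) + 3080736 = \left(\left(-2842924\right) \left(-998004\right) - 2045181\right) + 3080736 = \left(2837249523696 - 2045181\right) + 3080736 = 2837247478515 + 3080736 = 2837250559251$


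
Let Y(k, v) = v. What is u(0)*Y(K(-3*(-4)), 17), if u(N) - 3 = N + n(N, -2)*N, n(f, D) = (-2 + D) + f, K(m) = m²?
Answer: 51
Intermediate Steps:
n(f, D) = -2 + D + f
u(N) = 3 + N + N*(-4 + N) (u(N) = 3 + (N + (-2 - 2 + N)*N) = 3 + (N + (-4 + N)*N) = 3 + (N + N*(-4 + N)) = 3 + N + N*(-4 + N))
u(0)*Y(K(-3*(-4)), 17) = (3 + 0 + 0*(-4 + 0))*17 = (3 + 0 + 0*(-4))*17 = (3 + 0 + 0)*17 = 3*17 = 51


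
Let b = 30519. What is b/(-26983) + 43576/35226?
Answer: 50374457/475251579 ≈ 0.10600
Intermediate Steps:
b/(-26983) + 43576/35226 = 30519/(-26983) + 43576/35226 = 30519*(-1/26983) + 43576*(1/35226) = -30519/26983 + 21788/17613 = 50374457/475251579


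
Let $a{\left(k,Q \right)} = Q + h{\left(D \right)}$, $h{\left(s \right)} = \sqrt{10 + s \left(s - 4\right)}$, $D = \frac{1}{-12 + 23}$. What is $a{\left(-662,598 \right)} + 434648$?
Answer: $435246 + \frac{\sqrt{1167}}{11} \approx 4.3525 \cdot 10^{5}$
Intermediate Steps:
$D = \frac{1}{11} \approx 0.090909$
$h{\left(s \right)} = \sqrt{10 + s \left(-4 + s\right)}$
$a{\left(k,Q \right)} = Q + \frac{\sqrt{1167}}{11}$ ($a{\left(k,Q \right)} = Q + \sqrt{10 + \left(\frac{1}{11}\right)^{2} - \frac{4}{11}} = Q + \sqrt{10 + \frac{1}{121} - \frac{4}{11}} = Q + \sqrt{\frac{1167}{121}} = Q + \frac{\sqrt{1167}}{11}$)
$a{\left(-662,598 \right)} + 434648 = \left(598 + \frac{\sqrt{1167}}{11}\right) + 434648 = 435246 + \frac{\sqrt{1167}}{11}$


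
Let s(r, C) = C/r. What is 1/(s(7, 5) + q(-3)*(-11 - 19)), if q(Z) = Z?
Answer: 7/635 ≈ 0.011024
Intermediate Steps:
1/(s(7, 5) + q(-3)*(-11 - 19)) = 1/(5/7 - 3*(-11 - 19)) = 1/(5*(1/7) - 3*(-30)) = 1/(5/7 + 90) = 1/(635/7) = 7/635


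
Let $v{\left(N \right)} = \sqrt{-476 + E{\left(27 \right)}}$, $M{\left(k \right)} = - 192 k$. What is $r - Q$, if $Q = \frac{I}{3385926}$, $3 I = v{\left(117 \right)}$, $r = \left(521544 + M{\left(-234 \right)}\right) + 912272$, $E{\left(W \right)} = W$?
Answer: $1478744 - \frac{i \sqrt{449}}{10157778} \approx 1.4787 \cdot 10^{6} - 2.086 \cdot 10^{-6} i$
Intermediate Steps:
$r = 1478744$ ($r = \left(521544 - -44928\right) + 912272 = \left(521544 + 44928\right) + 912272 = 566472 + 912272 = 1478744$)
$v{\left(N \right)} = i \sqrt{449}$ ($v{\left(N \right)} = \sqrt{-476 + 27} = \sqrt{-449} = i \sqrt{449}$)
$I = \frac{i \sqrt{449}}{3} \approx 7.0632 i$
$Q = \frac{i \sqrt{449}}{10157778}$ ($Q = \frac{\frac{1}{3} i \sqrt{449}}{3385926} = \frac{i \sqrt{449}}{3} \cdot \frac{1}{3385926} = \frac{i \sqrt{449}}{10157778} \approx 2.086 \cdot 10^{-6} i$)
$r - Q = 1478744 - \frac{i \sqrt{449}}{10157778}$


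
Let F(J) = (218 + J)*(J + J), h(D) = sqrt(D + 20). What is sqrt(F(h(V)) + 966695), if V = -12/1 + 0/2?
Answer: sqrt(966711 + 872*sqrt(2)) ≈ 983.84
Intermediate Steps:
V = -12 (V = -12*1 + 0*(1/2) = -12 + 0 = -12)
h(D) = sqrt(20 + D)
F(J) = 2*J*(218 + J) (F(J) = (218 + J)*(2*J) = 2*J*(218 + J))
sqrt(F(h(V)) + 966695) = sqrt(2*sqrt(20 - 12)*(218 + sqrt(20 - 12)) + 966695) = sqrt(2*sqrt(8)*(218 + sqrt(8)) + 966695) = sqrt(2*(2*sqrt(2))*(218 + 2*sqrt(2)) + 966695) = sqrt(4*sqrt(2)*(218 + 2*sqrt(2)) + 966695) = sqrt(966695 + 4*sqrt(2)*(218 + 2*sqrt(2)))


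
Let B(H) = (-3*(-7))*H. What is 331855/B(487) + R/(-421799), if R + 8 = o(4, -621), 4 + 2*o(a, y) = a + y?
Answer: 39994104127/1232496678 ≈ 32.450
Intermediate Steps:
o(a, y) = -2 + a/2 + y/2 (o(a, y) = -2 + (a + y)/2 = -2 + (a/2 + y/2) = -2 + a/2 + y/2)
R = -637/2 (R = -8 + (-2 + (½)*4 + (½)*(-621)) = -8 + (-2 + 2 - 621/2) = -8 - 621/2 = -637/2 ≈ -318.50)
B(H) = 21*H
331855/B(487) + R/(-421799) = 331855/((21*487)) - 637/2/(-421799) = 331855/10227 - 637/2*(-1/421799) = 331855*(1/10227) + 91/120514 = 331855/10227 + 91/120514 = 39994104127/1232496678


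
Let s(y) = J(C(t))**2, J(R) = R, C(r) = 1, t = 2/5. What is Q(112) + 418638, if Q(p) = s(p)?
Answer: 418639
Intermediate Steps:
t = 2/5 (t = 2*(1/5) = 2/5 ≈ 0.40000)
s(y) = 1 (s(y) = 1**2 = 1)
Q(p) = 1
Q(112) + 418638 = 1 + 418638 = 418639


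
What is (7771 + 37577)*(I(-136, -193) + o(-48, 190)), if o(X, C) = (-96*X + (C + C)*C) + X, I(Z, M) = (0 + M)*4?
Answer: 3445903824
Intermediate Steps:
I(Z, M) = 4*M (I(Z, M) = M*4 = 4*M)
o(X, C) = -95*X + 2*C**2 (o(X, C) = (-96*X + (2*C)*C) + X = (-96*X + 2*C**2) + X = -95*X + 2*C**2)
(7771 + 37577)*(I(-136, -193) + o(-48, 190)) = (7771 + 37577)*(4*(-193) + (-95*(-48) + 2*190**2)) = 45348*(-772 + (4560 + 2*36100)) = 45348*(-772 + (4560 + 72200)) = 45348*(-772 + 76760) = 45348*75988 = 3445903824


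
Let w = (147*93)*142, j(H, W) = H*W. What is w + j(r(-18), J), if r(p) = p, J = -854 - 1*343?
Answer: 1962828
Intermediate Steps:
J = -1197 (J = -854 - 343 = -1197)
w = 1941282 (w = 13671*142 = 1941282)
w + j(r(-18), J) = 1941282 - 18*(-1197) = 1941282 + 21546 = 1962828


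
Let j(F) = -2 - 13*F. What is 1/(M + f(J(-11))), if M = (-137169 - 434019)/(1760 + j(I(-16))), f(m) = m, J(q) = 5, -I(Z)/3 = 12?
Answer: -371/93343 ≈ -0.0039746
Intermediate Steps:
I(Z) = -36 (I(Z) = -3*12 = -36)
M = -95198/371 (M = (-137169 - 434019)/(1760 + (-2 - 13*(-36))) = -571188/(1760 + (-2 + 468)) = -571188/(1760 + 466) = -571188/2226 = -571188*1/2226 = -95198/371 ≈ -256.60)
1/(M + f(J(-11))) = 1/(-95198/371 + 5) = 1/(-93343/371) = -371/93343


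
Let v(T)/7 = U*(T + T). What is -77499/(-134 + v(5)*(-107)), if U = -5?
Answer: -77499/37316 ≈ -2.0768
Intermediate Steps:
v(T) = -70*T (v(T) = 7*(-5*(T + T)) = 7*(-10*T) = -70*T)
-77499/(-134 + v(5)*(-107)) = -77499/(-134 - 70*5*(-107)) = -77499/(-134 - 350*(-107)) = -77499/(-134 + 37450) = -77499/37316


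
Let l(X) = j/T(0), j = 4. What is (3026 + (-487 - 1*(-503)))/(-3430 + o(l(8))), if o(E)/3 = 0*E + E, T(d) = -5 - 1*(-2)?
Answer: -1521/1717 ≈ -0.88585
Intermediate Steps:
T(d) = -3 (T(d) = -5 + 2 = -3)
l(X) = -4/3 (l(X) = 4/(-3) = 4*(-⅓) = -4/3)
o(E) = 3*E (o(E) = 3*(0*E + E) = 3*(0 + E) = 3*E)
(3026 + (-487 - 1*(-503)))/(-3430 + o(l(8))) = (3026 + (-487 - 1*(-503)))/(-3430 + 3*(-4/3)) = (3026 + (-487 + 503))/(-3430 - 4) = (3026 + 16)/(-3434) = 3042*(-1/3434) = -1521/1717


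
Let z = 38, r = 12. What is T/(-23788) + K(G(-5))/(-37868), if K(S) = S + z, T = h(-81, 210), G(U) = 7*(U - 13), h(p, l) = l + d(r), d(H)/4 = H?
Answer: -959575/112600498 ≈ -0.0085219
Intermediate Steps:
d(H) = 4*H
h(p, l) = 48 + l (h(p, l) = l + 4*12 = l + 48 = 48 + l)
G(U) = -91 + 7*U (G(U) = 7*(-13 + U) = -91 + 7*U)
T = 258 (T = 48 + 210 = 258)
K(S) = 38 + S (K(S) = S + 38 = 38 + S)
T/(-23788) + K(G(-5))/(-37868) = 258/(-23788) + (38 + (-91 + 7*(-5)))/(-37868) = 258*(-1/23788) + (38 + (-91 - 35))*(-1/37868) = -129/11894 + (38 - 126)*(-1/37868) = -129/11894 - 88*(-1/37868) = -129/11894 + 22/9467 = -959575/112600498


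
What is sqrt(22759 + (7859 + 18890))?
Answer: 2*sqrt(12377) ≈ 222.50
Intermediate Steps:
sqrt(22759 + (7859 + 18890)) = sqrt(22759 + 26749) = sqrt(49508) = 2*sqrt(12377)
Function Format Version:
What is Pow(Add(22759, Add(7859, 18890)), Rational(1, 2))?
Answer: Mul(2, Pow(12377, Rational(1, 2))) ≈ 222.50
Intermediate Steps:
Pow(Add(22759, Add(7859, 18890)), Rational(1, 2)) = Pow(Add(22759, 26749), Rational(1, 2)) = Pow(49508, Rational(1, 2)) = Mul(2, Pow(12377, Rational(1, 2)))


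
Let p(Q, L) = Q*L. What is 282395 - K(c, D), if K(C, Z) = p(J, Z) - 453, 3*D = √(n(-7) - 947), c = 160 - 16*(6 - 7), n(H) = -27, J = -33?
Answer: 282848 + 11*I*√974 ≈ 2.8285e+5 + 343.3*I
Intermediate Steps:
c = 176 (c = 160 - 16*(-1) = 160 - 1*(-16) = 160 + 16 = 176)
D = I*√974/3 (D = √(-27 - 947)/3 = √(-974)/3 = (I*√974)/3 = I*√974/3 ≈ 10.403*I)
p(Q, L) = L*Q
K(C, Z) = -453 - 33*Z (K(C, Z) = Z*(-33) - 453 = -33*Z - 453 = -453 - 33*Z)
282395 - K(c, D) = 282395 - (-453 - 11*I*√974) = 282395 + (453 + 11*I*√974) = 282848 + 11*I*√974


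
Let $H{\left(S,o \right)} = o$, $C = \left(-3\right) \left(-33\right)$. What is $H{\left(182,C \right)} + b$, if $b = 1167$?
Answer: $1266$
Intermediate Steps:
$C = 99$
$H{\left(182,C \right)} + b = 99 + 1167 = 1266$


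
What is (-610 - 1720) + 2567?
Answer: 237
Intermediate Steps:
(-610 - 1720) + 2567 = -2330 + 2567 = 237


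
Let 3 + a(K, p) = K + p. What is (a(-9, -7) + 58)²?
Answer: 1521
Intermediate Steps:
a(K, p) = -3 + K + p (a(K, p) = -3 + (K + p) = -3 + K + p)
(a(-9, -7) + 58)² = ((-3 - 9 - 7) + 58)² = (-19 + 58)² = 39² = 1521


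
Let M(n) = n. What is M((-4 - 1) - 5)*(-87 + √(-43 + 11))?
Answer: 870 - 40*I*√2 ≈ 870.0 - 56.569*I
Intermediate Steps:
M((-4 - 1) - 5)*(-87 + √(-43 + 11)) = ((-4 - 1) - 5)*(-87 + √(-43 + 11)) = (-5 - 5)*(-87 + √(-32)) = -10*(-87 + 4*I*√2) = 870 - 40*I*√2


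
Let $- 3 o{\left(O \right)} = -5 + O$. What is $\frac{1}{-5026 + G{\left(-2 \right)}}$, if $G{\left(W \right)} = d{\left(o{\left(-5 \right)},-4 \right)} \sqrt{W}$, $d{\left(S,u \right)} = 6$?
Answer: $- \frac{2513}{12630374} - \frac{3 i \sqrt{2}}{12630374} \approx -0.00019896 - 3.3591 \cdot 10^{-7} i$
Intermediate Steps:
$o{\left(O \right)} = \frac{5}{3} - \frac{O}{3}$ ($o{\left(O \right)} = - \frac{-5 + O}{3} = \frac{5}{3} - \frac{O}{3}$)
$G{\left(W \right)} = 6 \sqrt{W}$
$\frac{1}{-5026 + G{\left(-2 \right)}} = \frac{1}{-5026 + 6 \sqrt{-2}} = \frac{1}{-5026 + 6 i \sqrt{2}}$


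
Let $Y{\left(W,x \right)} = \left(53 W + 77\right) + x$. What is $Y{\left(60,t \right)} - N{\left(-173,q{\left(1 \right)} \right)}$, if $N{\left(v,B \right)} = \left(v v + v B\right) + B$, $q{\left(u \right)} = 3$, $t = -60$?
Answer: $-26216$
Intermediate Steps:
$N{\left(v,B \right)} = B + v^{2} + B v$ ($N{\left(v,B \right)} = \left(v^{2} + B v\right) + B = B + v^{2} + B v$)
$Y{\left(W,x \right)} = 77 + x + 53 W$ ($Y{\left(W,x \right)} = \left(77 + 53 W\right) + x = 77 + x + 53 W$)
$Y{\left(60,t \right)} - N{\left(-173,q{\left(1 \right)} \right)} = \left(77 - 60 + 53 \cdot 60\right) - \left(3 + \left(-173\right)^{2} + 3 \left(-173\right)\right) = \left(77 - 60 + 3180\right) - \left(3 + 29929 - 519\right) = 3197 - 29413 = -26216$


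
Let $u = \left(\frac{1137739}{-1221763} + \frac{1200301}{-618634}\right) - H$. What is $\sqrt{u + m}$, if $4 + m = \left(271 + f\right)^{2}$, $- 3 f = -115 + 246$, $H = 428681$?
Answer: $\frac{i \sqrt{1938357696340304755663811844266}}{2267472395226} \approx 614.01 i$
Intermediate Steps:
$f = - \frac{131}{3}$ ($f = - \frac{-115 + 246}{3} = \left(- \frac{1}{3}\right) 131 = - \frac{131}{3} \approx -43.667$)
$m = \frac{465088}{9}$ ($m = -4 + \left(271 - \frac{131}{3}\right)^{2} = -4 + \left(\frac{682}{3}\right)^{2} = -4 + \frac{465124}{9} = \frac{465088}{9} \approx 51676.0$)
$u = - \frac{324009614946671491}{755824131742}$ ($u = \left(\frac{1137739}{-1221763} + \frac{1200301}{-618634}\right) - 428681 = \left(1137739 \left(- \frac{1}{1221763}\right) + 1200301 \left(- \frac{1}{618634}\right)\right) - 428681 = \left(- \frac{1137739}{1221763} - \frac{1200301}{618634}\right) - 428681 = - \frac{2170327379189}{755824131742} - 428681 = - \frac{324009614946671491}{755824131742} \approx -4.2868 \cdot 10^{5}$)
$\sqrt{u + m} = \sqrt{- \frac{324009614946671491}{755824131742} + \frac{465088}{9}} = \sqrt{- \frac{2564561800736420123}{6802417185678}} = \frac{i \sqrt{1938357696340304755663811844266}}{2267472395226}$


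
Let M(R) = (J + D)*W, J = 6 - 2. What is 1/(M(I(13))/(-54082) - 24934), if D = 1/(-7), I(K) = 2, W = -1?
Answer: -378574/9439364089 ≈ -4.0106e-5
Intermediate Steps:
J = 4
D = -⅐ ≈ -0.14286
M(R) = -27/7 (M(R) = (4 - ⅐)*(-1) = (27/7)*(-1) = -27/7)
1/(M(I(13))/(-54082) - 24934) = 1/(-27/7/(-54082) - 24934) = 1/(-27/7*(-1/54082) - 24934) = 1/(27/378574 - 24934) = 1/(-9439364089/378574) = -378574/9439364089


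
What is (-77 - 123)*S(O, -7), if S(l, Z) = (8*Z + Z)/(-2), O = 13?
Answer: -6300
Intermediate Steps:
S(l, Z) = -9*Z/2 (S(l, Z) = (9*Z)*(-½) = -9*Z/2)
(-77 - 123)*S(O, -7) = (-77 - 123)*(-9/2*(-7)) = -200*63/2 = -6300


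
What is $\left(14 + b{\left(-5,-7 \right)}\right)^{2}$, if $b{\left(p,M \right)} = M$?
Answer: $49$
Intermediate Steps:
$\left(14 + b{\left(-5,-7 \right)}\right)^{2} = \left(14 - 7\right)^{2} = 7^{2} = 49$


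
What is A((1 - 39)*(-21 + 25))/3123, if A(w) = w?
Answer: -152/3123 ≈ -0.048671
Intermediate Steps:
A((1 - 39)*(-21 + 25))/3123 = ((1 - 39)*(-21 + 25))/3123 = -38*4*(1/3123) = -152*1/3123 = -152/3123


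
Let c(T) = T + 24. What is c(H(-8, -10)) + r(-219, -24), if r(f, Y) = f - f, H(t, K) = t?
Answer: 16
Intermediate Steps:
r(f, Y) = 0
c(T) = 24 + T
c(H(-8, -10)) + r(-219, -24) = (24 - 8) + 0 = 16 + 0 = 16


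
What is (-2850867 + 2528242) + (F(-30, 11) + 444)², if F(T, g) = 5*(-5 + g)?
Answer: -97949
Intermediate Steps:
F(T, g) = -25 + 5*g
(-2850867 + 2528242) + (F(-30, 11) + 444)² = (-2850867 + 2528242) + ((-25 + 5*11) + 444)² = -322625 + ((-25 + 55) + 444)² = -322625 + (30 + 444)² = -322625 + 474² = -322625 + 224676 = -97949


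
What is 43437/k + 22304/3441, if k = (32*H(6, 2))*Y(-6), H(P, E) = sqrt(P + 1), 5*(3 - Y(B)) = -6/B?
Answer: 22304/3441 + 217185*sqrt(7)/3136 ≈ 189.71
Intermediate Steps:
Y(B) = 3 + 6/(5*B) (Y(B) = 3 - (-6)/(5*B) = 3 + 6/(5*B))
H(P, E) = sqrt(1 + P)
k = 448*sqrt(7)/5 (k = (32*sqrt(1 + 6))*(3 + (6/5)/(-6)) = (32*sqrt(7))*(3 + (6/5)*(-1/6)) = (32*sqrt(7))*(3 - 1/5) = (32*sqrt(7))*(14/5) = 448*sqrt(7)/5 ≈ 237.06)
43437/k + 22304/3441 = 43437/((448*sqrt(7)/5)) + 22304/3441 = 43437*(5*sqrt(7)/3136) + 22304*(1/3441) = 217185*sqrt(7)/3136 + 22304/3441 = 22304/3441 + 217185*sqrt(7)/3136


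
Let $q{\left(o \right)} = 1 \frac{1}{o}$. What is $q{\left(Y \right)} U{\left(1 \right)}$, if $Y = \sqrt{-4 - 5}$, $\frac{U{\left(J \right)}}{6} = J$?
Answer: $- 2 i \approx - 2.0 i$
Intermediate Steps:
$U{\left(J \right)} = 6 J$
$Y = 3 i$ ($Y = \sqrt{-9} = 3 i \approx 3.0 i$)
$q{\left(o \right)} = \frac{1}{o}$
$q{\left(Y \right)} U{\left(1 \right)} = \frac{6 \cdot 1}{3 i} = - \frac{i}{3} \cdot 6 = - 2 i$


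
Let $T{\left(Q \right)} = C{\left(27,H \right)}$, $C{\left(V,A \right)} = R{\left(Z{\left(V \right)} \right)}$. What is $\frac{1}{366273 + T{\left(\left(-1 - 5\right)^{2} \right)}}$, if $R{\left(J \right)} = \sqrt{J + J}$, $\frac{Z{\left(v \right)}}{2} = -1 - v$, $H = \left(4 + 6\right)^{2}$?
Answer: $\frac{366273}{134155910641} - \frac{4 i \sqrt{7}}{134155910641} \approx 2.7302 \cdot 10^{-6} - 7.8886 \cdot 10^{-11} i$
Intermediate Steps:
$H = 100$ ($H = 10^{2} = 100$)
$Z{\left(v \right)} = -2 - 2 v$ ($Z{\left(v \right)} = 2 \left(-1 - v\right) = -2 - 2 v$)
$R{\left(J \right)} = \sqrt{2} \sqrt{J}$ ($R{\left(J \right)} = \sqrt{2 J} = \sqrt{2} \sqrt{J}$)
$C{\left(V,A \right)} = \sqrt{2} \sqrt{-2 - 2 V}$
$T{\left(Q \right)} = 4 i \sqrt{7}$ ($T{\left(Q \right)} = 2 \sqrt{-1 - 27} = 2 \sqrt{-28} = 2 \cdot 2 i \sqrt{7} = 4 i \sqrt{7}$)
$\frac{1}{366273 + T{\left(\left(-1 - 5\right)^{2} \right)}} = \frac{1}{366273 + 4 i \sqrt{7}}$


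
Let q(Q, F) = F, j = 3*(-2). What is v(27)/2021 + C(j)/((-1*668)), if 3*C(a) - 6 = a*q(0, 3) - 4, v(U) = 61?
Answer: 38645/1012521 ≈ 0.038167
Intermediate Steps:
j = -6
C(a) = ⅔ + a (C(a) = 2 + (a*3 - 4)/3 = 2 + (3*a - 4)/3 = 2 + (-4 + 3*a)/3 = 2 + (-4/3 + a) = ⅔ + a)
v(27)/2021 + C(j)/((-1*668)) = 61/2021 + (⅔ - 6)/((-1*668)) = 61*(1/2021) - 16/3/(-668) = 61/2021 - 16/3*(-1/668) = 61/2021 + 4/501 = 38645/1012521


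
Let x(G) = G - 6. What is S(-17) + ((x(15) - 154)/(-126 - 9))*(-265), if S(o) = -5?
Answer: -7820/27 ≈ -289.63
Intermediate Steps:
x(G) = -6 + G
S(-17) + ((x(15) - 154)/(-126 - 9))*(-265) = -5 + (((-6 + 15) - 154)/(-126 - 9))*(-265) = -5 + ((9 - 154)/(-135))*(-265) = -5 - 145*(-1/135)*(-265) = -5 + (29/27)*(-265) = -5 - 7685/27 = -7820/27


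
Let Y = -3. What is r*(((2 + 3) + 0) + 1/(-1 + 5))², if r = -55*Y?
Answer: 72765/16 ≈ 4547.8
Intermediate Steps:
r = 165 (r = -55*(-3) = 165)
r*(((2 + 3) + 0) + 1/(-1 + 5))² = 165*(((2 + 3) + 0) + 1/(-1 + 5))² = 165*((5 + 0) + 1/4)² = 165*(5 + ¼)² = 165*(21/4)² = 165*(441/16) = 72765/16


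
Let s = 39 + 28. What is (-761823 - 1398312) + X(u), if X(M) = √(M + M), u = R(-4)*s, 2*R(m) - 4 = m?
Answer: -2160135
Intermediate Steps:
R(m) = 2 + m/2
s = 67
u = 0 (u = (2 + (½)*(-4))*67 = (2 - 2)*67 = 0*67 = 0)
X(M) = √2*√M (X(M) = √(2*M) = √2*√M)
(-761823 - 1398312) + X(u) = (-761823 - 1398312) + √2*√0 = -2160135 + √2*0 = -2160135 + 0 = -2160135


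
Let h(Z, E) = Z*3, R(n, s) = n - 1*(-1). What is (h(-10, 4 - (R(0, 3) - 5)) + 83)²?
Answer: 2809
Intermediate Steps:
R(n, s) = 1 + n (R(n, s) = n + 1 = 1 + n)
h(Z, E) = 3*Z
(h(-10, 4 - (R(0, 3) - 5)) + 83)² = (3*(-10) + 83)² = (-30 + 83)² = 53² = 2809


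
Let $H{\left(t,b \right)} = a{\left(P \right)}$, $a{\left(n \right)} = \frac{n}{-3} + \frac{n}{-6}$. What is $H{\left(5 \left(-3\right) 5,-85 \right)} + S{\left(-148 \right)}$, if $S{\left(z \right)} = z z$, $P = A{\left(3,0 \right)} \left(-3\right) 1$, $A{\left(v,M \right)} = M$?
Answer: $21904$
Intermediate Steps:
$P = 0$ ($P = 0 \left(-3\right) 1 = 0 \cdot 1 = 0$)
$a{\left(n \right)} = - \frac{n}{2}$ ($a{\left(n \right)} = n \left(- \frac{1}{3}\right) + n \left(- \frac{1}{6}\right) = - \frac{n}{3} - \frac{n}{6} = - \frac{n}{2}$)
$H{\left(t,b \right)} = 0$ ($H{\left(t,b \right)} = \left(- \frac{1}{2}\right) 0 = 0$)
$S{\left(z \right)} = z^{2}$
$H{\left(5 \left(-3\right) 5,-85 \right)} + S{\left(-148 \right)} = 0 + \left(-148\right)^{2} = 0 + 21904 = 21904$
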